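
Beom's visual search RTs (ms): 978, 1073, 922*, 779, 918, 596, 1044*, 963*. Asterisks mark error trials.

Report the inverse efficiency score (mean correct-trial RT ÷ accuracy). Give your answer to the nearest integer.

Correct trials (n=5): 978, 1073, 779, 918, 596
Mean correct RT = 4344/5 = 868.8000 ms
Proportion correct = 5/8
IES = 868.8000 / (5/8) = 1390.080 ms

1390 ms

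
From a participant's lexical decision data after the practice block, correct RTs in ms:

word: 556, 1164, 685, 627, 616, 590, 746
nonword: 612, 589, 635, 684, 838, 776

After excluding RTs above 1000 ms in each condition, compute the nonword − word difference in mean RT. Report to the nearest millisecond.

word: exclude 1164
M(word) = 3820/6 = 636.667
M(nonword) = 4134/6 = 689.000
Difference = 689.000 − 636.667 = 52.333 ms

52 ms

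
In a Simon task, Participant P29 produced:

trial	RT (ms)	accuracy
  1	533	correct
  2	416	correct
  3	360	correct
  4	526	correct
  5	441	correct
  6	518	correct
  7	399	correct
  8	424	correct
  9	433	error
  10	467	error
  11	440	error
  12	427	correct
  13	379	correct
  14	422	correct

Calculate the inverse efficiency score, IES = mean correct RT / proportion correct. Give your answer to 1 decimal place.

560.6 ms

Correct trials (n=11): 533, 416, 360, 526, 441, 518, 399, 424, 427, 379, 422
Mean correct RT = 4845/11 = 440.4545 ms
Proportion correct = 11/14
IES = 440.4545 / (11/14) = 560.579 ms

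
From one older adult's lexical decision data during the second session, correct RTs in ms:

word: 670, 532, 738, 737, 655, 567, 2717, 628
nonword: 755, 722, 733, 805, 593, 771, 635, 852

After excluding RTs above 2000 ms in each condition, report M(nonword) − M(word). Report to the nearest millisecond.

word: exclude 2717
M(word) = 4527/7 = 646.714
M(nonword) = 5866/8 = 733.250
Difference = 733.250 − 646.714 = 86.536 ms

87 ms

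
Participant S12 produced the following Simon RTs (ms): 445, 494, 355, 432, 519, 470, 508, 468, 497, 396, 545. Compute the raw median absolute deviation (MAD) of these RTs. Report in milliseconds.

Sorted: 355, 396, 432, 445, 468, 470, 494, 497, 508, 519, 545 → median = 470
|x − 470|: 25, 24, 115, 38, 49, 0, 38, 2, 27, 74, 75
Sorted deviations: 0, 2, 24, 25, 27, 38, 38, 49, 74, 75, 115 → MAD = 38

38 ms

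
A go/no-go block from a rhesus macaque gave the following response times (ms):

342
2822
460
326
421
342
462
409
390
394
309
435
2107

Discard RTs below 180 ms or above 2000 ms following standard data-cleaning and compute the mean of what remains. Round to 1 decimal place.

Excluded: 2107, 2822
Retained (n=11): Σ = 4290
Mean = 4290/11 = 390.0000

390.0 ms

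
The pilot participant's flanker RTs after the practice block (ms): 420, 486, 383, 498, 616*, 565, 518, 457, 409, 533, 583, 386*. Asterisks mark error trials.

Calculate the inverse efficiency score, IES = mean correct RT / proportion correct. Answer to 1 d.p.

Correct trials (n=10): 420, 486, 383, 498, 565, 518, 457, 409, 533, 583
Mean correct RT = 4852/10 = 485.2000 ms
Proportion correct = 10/12
IES = 485.2000 / (10/12) = 582.240 ms

582.2 ms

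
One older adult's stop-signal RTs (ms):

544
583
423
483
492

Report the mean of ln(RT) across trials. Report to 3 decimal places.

ln(RT): 6.2989, 6.3682, 6.0474, 6.1800, 6.1985
Σ ln(RT) = 31.0930
Mean = 31.0930/5 = 6.21860

6.219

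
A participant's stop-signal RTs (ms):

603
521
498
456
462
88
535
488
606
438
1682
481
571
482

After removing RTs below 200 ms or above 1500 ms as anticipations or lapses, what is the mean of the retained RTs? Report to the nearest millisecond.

512 ms

Excluded: 88, 1682
Retained (n=12): Σ = 6141
Mean = 6141/12 = 511.7500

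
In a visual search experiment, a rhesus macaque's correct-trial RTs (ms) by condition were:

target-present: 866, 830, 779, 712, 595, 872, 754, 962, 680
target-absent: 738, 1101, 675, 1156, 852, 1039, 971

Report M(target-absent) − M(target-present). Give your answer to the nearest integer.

150 ms

M(target-present) = 7050/9 = 783.333
M(target-absent) = 6532/7 = 933.143
Difference = 933.143 − 783.333 = 149.810 ms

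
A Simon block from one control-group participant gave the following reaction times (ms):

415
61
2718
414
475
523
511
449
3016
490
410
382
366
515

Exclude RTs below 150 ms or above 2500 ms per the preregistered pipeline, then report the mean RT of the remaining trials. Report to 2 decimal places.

450.00 ms

Excluded: 61, 2718, 3016
Retained (n=11): Σ = 4950
Mean = 4950/11 = 450.0000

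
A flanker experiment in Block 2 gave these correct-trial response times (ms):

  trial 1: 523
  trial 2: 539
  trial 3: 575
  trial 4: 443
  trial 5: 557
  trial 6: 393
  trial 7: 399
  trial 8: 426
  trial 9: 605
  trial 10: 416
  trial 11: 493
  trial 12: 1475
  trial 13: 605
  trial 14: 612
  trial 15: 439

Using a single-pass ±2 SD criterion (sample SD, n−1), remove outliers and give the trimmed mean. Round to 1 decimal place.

501.8 ms

n = 15, ΣRT = 8500, M = 566.667
Σ(x−M)² = 970677.33; s = √(970677.33/14) = 263.314
Cutoffs: 566.667 ± 2·263.314 → [40.0, 1093.3]
Outside: 1475 → excluded.
Retained (n=14): Σ = 7025, mean = 7025/14 = 501.786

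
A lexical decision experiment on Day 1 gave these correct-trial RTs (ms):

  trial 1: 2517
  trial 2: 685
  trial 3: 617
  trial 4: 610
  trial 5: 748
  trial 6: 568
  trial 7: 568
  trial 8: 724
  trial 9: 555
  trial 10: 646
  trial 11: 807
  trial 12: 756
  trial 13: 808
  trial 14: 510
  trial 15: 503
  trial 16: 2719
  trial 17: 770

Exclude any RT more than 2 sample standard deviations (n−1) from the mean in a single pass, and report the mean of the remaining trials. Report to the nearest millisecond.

n = 17, ΣRT = 15111, M = 888.882
Σ(x−M)² = 6954289.76; s = √(6954289.76/16) = 659.275
Cutoffs: 888.882 ± 2·659.275 → [-429.7, 2207.4]
Outside: 2517, 2719 → excluded.
Retained (n=15): Σ = 9875, mean = 9875/15 = 658.333

658 ms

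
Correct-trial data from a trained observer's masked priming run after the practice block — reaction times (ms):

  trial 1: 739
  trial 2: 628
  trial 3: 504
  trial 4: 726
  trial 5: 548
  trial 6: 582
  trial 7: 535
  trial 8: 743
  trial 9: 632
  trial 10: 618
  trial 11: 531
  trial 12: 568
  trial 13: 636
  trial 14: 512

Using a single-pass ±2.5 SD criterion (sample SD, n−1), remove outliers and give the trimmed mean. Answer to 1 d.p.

607.3 ms

n = 14, ΣRT = 8502, M = 607.286
Σ(x−M)² = 88328.86; s = √(88328.86/13) = 82.429
Cutoffs: 607.286 ± 2.5·82.429 → [401.2, 813.4]
No RTs fall outside the cutoffs; all 14 retained. Mean = 8502/14 = 607.286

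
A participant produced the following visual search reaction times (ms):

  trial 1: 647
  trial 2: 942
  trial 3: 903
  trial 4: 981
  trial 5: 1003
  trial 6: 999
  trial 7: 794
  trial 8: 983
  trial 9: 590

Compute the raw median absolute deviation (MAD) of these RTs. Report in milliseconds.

57 ms

Sorted: 590, 647, 794, 903, 942, 981, 983, 999, 1003 → median = 942
|x − 942|: 295, 0, 39, 39, 61, 57, 148, 41, 352
Sorted deviations: 0, 39, 39, 41, 57, 61, 148, 295, 352 → MAD = 57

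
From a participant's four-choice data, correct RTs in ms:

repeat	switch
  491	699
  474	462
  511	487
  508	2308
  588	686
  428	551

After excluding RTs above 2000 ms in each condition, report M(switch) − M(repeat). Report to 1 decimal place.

77.0 ms

switch: exclude 2308
M(repeat) = 3000/6 = 500.000
M(switch) = 2885/5 = 577.000
Difference = 577.000 − 500.000 = 77.000 ms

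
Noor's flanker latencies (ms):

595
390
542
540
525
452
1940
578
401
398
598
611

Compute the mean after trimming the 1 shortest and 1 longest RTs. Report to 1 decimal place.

524.0 ms

Sorted: 390, 398, 401, 452, 525, 540, 542, 578, 595, 598, 611, 1940
Drop lowest 1 (390) and highest 1 (1940)
Remaining (n=10): Σ = 5240, mean = 5240/10 = 524.000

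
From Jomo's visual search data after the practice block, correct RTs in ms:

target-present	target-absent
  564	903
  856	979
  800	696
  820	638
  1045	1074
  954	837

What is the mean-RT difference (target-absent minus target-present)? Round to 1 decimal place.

M(target-present) = 5039/6 = 839.833
M(target-absent) = 5127/6 = 854.500
Difference = 854.500 − 839.833 = 14.667 ms

14.7 ms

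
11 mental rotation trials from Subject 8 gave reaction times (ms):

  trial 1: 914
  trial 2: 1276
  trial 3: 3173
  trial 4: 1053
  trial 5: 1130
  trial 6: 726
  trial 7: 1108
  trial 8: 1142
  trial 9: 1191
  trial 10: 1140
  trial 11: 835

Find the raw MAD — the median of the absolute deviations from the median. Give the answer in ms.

Sorted: 726, 835, 914, 1053, 1108, 1130, 1140, 1142, 1191, 1276, 3173 → median = 1130
|x − 1130|: 216, 146, 2043, 77, 0, 404, 22, 12, 61, 10, 295
Sorted deviations: 0, 10, 12, 22, 61, 77, 146, 216, 295, 404, 2043 → MAD = 77

77 ms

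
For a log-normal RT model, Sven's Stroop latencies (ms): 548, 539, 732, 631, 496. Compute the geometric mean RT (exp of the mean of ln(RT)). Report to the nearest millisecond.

584 ms

ln(RT): 6.3063, 6.2897, 6.5958, 6.4473, 6.2066
Mean ln(RT) = 31.8457/5 = 6.36913
Geometric mean = exp(6.36913) = 583.55 ms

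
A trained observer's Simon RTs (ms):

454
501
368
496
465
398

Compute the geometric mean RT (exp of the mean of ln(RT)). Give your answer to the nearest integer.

ln(RT): 6.1181, 6.2166, 5.9081, 6.2066, 6.1420, 5.9865
Mean ln(RT) = 36.5779/6 = 6.09631
Geometric mean = exp(6.09631) = 444.21 ms

444 ms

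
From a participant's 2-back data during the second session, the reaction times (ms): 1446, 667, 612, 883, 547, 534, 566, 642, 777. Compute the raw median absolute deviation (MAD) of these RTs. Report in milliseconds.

Sorted: 534, 547, 566, 612, 642, 667, 777, 883, 1446 → median = 642
|x − 642|: 804, 25, 30, 241, 95, 108, 76, 0, 135
Sorted deviations: 0, 25, 30, 76, 95, 108, 135, 241, 804 → MAD = 95

95 ms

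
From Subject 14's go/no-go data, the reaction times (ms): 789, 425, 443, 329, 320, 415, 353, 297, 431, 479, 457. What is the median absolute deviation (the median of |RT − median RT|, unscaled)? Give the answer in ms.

Sorted: 297, 320, 329, 353, 415, 425, 431, 443, 457, 479, 789 → median = 425
|x − 425|: 364, 0, 18, 96, 105, 10, 72, 128, 6, 54, 32
Sorted deviations: 0, 6, 10, 18, 32, 54, 72, 96, 105, 128, 364 → MAD = 54

54 ms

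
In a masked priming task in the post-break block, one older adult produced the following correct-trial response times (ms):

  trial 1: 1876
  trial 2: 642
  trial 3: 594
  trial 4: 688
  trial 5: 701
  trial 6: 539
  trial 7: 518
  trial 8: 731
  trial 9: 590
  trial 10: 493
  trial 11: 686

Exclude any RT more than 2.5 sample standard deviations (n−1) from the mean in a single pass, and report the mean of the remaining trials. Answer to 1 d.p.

n = 11, ΣRT = 8058, M = 732.545
Σ(x−M)² = 1501220.73; s = √(1501220.73/10) = 387.456
Cutoffs: 732.545 ± 2.5·387.456 → [-236.1, 1701.2]
Outside: 1876 → excluded.
Retained (n=10): Σ = 6182, mean = 6182/10 = 618.200

618.2 ms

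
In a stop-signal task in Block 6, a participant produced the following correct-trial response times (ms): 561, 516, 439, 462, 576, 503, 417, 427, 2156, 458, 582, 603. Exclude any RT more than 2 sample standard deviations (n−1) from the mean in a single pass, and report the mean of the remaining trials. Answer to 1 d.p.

n = 12, ΣRT = 7700, M = 641.667
Σ(x−M)² = 2547744.67; s = √(2547744.67/11) = 481.262
Cutoffs: 641.667 ± 2·481.262 → [-320.9, 1604.2]
Outside: 2156 → excluded.
Retained (n=11): Σ = 5544, mean = 5544/11 = 504.000

504.0 ms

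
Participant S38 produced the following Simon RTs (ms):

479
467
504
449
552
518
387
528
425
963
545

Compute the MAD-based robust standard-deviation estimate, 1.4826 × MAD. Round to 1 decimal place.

60.8 ms

Sorted: 387, 425, 449, 467, 479, 504, 518, 528, 545, 552, 963 → median = 504
|x − 504| sorted: 0, 14, 24, 25, 37, 41, 48, 55, 79, 117, 459 → MAD = 41
Robust SD ≈ 1.4826 × 41 = 60.787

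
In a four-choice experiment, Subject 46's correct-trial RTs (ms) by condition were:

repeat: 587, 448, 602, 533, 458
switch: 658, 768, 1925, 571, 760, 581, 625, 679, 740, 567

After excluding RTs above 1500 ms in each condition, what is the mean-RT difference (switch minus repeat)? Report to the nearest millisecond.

135 ms

switch: exclude 1925
M(repeat) = 2628/5 = 525.600
M(switch) = 5949/9 = 661.000
Difference = 661.000 − 525.600 = 135.400 ms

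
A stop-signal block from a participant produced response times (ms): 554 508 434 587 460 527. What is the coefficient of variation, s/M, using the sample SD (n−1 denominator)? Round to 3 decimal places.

n = 6, Σ = 3070, M = 511.6667
Σ(x−M)² = 16417.333; s = √(16417.333/5) = 57.3015
CV = 57.3015 / 511.6667 = 0.11199

0.112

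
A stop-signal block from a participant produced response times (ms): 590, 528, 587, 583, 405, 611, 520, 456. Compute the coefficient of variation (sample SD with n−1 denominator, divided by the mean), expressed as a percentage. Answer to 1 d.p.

n = 8, Σ = 4280, M = 535.0000
Σ(x−M)² = 37224.000; s = √(37224.000/7) = 72.9227
CV = 72.9227 / 535.0000 = 0.13630 = 13.630%

13.6%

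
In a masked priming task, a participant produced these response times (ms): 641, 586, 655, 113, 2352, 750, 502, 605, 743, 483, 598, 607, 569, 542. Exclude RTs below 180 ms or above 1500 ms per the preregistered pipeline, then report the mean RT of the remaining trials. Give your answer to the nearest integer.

607 ms

Excluded: 113, 2352
Retained (n=12): Σ = 7281
Mean = 7281/12 = 606.7500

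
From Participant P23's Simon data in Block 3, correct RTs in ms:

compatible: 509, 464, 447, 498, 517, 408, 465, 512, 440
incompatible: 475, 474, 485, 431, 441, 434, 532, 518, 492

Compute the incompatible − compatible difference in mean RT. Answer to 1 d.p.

M(compatible) = 4260/9 = 473.333
M(incompatible) = 4282/9 = 475.778
Difference = 475.778 − 473.333 = 2.444 ms

2.4 ms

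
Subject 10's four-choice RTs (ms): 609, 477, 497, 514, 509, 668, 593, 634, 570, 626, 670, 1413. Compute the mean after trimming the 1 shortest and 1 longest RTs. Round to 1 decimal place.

589.0 ms

Sorted: 477, 497, 509, 514, 570, 593, 609, 626, 634, 668, 670, 1413
Drop lowest 1 (477) and highest 1 (1413)
Remaining (n=10): Σ = 5890, mean = 5890/10 = 589.000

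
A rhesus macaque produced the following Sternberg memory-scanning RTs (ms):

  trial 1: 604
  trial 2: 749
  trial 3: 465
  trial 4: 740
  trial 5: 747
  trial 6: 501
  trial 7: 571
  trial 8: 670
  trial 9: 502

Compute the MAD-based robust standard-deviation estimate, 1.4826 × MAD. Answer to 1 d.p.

152.7 ms

Sorted: 465, 501, 502, 571, 604, 670, 740, 747, 749 → median = 604
|x − 604| sorted: 0, 33, 66, 102, 103, 136, 139, 143, 145 → MAD = 103
Robust SD ≈ 1.4826 × 103 = 152.708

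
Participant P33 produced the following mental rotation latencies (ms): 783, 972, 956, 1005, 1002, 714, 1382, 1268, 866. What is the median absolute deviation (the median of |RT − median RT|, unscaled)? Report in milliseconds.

106 ms

Sorted: 714, 783, 866, 956, 972, 1002, 1005, 1268, 1382 → median = 972
|x − 972|: 189, 0, 16, 33, 30, 258, 410, 296, 106
Sorted deviations: 0, 16, 30, 33, 106, 189, 258, 296, 410 → MAD = 106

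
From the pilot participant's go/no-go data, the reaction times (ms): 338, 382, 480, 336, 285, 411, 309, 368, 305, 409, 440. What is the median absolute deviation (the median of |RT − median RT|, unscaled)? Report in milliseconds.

43 ms

Sorted: 285, 305, 309, 336, 338, 368, 382, 409, 411, 440, 480 → median = 368
|x − 368|: 30, 14, 112, 32, 83, 43, 59, 0, 63, 41, 72
Sorted deviations: 0, 14, 30, 32, 41, 43, 59, 63, 72, 83, 112 → MAD = 43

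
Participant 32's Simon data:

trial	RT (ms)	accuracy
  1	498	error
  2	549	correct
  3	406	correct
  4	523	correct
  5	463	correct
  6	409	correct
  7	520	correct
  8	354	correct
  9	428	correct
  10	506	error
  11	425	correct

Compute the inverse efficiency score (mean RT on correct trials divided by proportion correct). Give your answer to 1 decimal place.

Correct trials (n=9): 549, 406, 523, 463, 409, 520, 354, 428, 425
Mean correct RT = 4077/9 = 453.0000 ms
Proportion correct = 9/11
IES = 453.0000 / (9/11) = 553.667 ms

553.7 ms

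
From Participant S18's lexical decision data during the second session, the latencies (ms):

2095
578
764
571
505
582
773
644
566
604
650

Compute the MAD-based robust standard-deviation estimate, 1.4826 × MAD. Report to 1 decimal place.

Sorted: 505, 566, 571, 578, 582, 604, 644, 650, 764, 773, 2095 → median = 604
|x − 604| sorted: 0, 22, 26, 33, 38, 40, 46, 99, 160, 169, 1491 → MAD = 40
Robust SD ≈ 1.4826 × 40 = 59.304

59.3 ms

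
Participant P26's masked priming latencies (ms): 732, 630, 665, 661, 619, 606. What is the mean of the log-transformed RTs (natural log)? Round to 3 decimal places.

6.478

ln(RT): 6.5958, 6.4457, 6.4998, 6.4938, 6.4281, 6.4069
Σ ln(RT) = 38.8700
Mean = 38.8700/6 = 6.47834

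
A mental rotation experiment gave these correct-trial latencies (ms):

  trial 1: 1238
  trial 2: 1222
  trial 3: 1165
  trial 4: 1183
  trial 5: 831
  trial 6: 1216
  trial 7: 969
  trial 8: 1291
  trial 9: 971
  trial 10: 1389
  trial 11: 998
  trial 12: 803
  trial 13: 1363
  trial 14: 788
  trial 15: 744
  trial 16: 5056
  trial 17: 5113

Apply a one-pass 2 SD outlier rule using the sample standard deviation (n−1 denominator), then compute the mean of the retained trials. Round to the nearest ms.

1078 ms

n = 17, ΣRT = 26340, M = 1549.412
Σ(x−M)² = 28997124.12; s = √(28997124.12/16) = 1346.224
Cutoffs: 1549.412 ± 2·1346.224 → [-1143.0, 4241.9]
Outside: 5056, 5113 → excluded.
Retained (n=15): Σ = 16171, mean = 16171/15 = 1078.067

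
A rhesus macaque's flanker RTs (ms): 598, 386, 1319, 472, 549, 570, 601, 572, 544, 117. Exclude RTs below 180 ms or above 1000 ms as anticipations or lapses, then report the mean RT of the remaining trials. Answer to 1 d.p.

536.5 ms

Excluded: 117, 1319
Retained (n=8): Σ = 4292
Mean = 4292/8 = 536.5000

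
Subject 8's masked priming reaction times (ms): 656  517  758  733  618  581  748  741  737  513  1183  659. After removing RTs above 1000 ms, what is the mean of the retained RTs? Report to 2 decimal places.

Excluded: 1183
Retained (n=11): Σ = 7261
Mean = 7261/11 = 660.0909

660.09 ms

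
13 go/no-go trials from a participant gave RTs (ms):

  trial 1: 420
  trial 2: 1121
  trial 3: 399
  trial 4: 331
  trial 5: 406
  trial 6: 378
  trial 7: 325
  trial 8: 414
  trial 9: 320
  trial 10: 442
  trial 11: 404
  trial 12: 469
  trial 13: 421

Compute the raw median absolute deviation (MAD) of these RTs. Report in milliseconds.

28 ms

Sorted: 320, 325, 331, 378, 399, 404, 406, 414, 420, 421, 442, 469, 1121 → median = 406
|x − 406|: 14, 715, 7, 75, 0, 28, 81, 8, 86, 36, 2, 63, 15
Sorted deviations: 0, 2, 7, 8, 14, 15, 28, 36, 63, 75, 81, 86, 715 → MAD = 28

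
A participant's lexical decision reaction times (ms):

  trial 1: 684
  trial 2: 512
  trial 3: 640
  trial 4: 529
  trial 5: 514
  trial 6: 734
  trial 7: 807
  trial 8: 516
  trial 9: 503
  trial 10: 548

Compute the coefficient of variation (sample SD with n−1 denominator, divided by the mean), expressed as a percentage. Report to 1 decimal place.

n = 10, Σ = 5987, M = 598.7000
Σ(x−M)² = 108794.100; s = √(108794.100/9) = 109.9465
CV = 109.9465 / 598.7000 = 0.18364 = 18.364%

18.4%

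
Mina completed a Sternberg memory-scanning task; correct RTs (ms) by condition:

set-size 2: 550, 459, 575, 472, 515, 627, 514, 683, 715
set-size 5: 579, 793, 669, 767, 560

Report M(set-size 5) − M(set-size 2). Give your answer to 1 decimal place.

105.8 ms

M(set-size 2) = 5110/9 = 567.778
M(set-size 5) = 3368/5 = 673.600
Difference = 673.600 − 567.778 = 105.822 ms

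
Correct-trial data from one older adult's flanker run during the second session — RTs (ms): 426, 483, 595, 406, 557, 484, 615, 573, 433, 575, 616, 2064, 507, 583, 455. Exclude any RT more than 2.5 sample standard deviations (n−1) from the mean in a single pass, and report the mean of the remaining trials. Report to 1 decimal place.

522.0 ms

n = 15, ΣRT = 9372, M = 624.800
Σ(x−M)² = 2290688.40; s = √(2290688.40/14) = 404.500
Cutoffs: 624.800 ± 2.5·404.500 → [-386.5, 1636.1]
Outside: 2064 → excluded.
Retained (n=14): Σ = 7308, mean = 7308/14 = 522.000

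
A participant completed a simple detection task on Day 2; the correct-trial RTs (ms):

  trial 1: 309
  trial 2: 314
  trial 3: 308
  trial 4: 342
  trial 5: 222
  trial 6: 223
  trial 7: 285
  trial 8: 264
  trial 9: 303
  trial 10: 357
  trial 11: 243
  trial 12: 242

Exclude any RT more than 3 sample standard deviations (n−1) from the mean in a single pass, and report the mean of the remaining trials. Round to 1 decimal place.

n = 12, ΣRT = 3412, M = 284.333
Σ(x−M)² = 22564.67; s = √(22564.67/11) = 45.292
Cutoffs: 284.333 ± 3·45.292 → [148.5, 420.2]
No RTs fall outside the cutoffs; all 12 retained. Mean = 3412/12 = 284.333

284.3 ms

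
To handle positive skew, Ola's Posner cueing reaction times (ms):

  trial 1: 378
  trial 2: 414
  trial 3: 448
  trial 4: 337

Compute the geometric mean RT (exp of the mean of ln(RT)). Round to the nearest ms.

392 ms

ln(RT): 5.9349, 6.0259, 6.1048, 5.8201
Mean ln(RT) = 23.8856/4 = 5.97141
Geometric mean = exp(5.97141) = 392.06 ms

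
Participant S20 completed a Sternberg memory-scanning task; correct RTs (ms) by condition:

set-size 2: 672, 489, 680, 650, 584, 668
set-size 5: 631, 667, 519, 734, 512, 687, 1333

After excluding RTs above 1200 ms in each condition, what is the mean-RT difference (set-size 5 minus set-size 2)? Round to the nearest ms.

1 ms

set-size 5: exclude 1333
M(set-size 2) = 3743/6 = 623.833
M(set-size 5) = 3750/6 = 625.000
Difference = 625.000 − 623.833 = 1.167 ms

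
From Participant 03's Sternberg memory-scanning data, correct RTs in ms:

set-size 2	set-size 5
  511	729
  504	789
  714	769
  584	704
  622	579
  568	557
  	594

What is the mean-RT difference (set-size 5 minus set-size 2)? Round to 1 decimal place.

90.6 ms

M(set-size 2) = 3503/6 = 583.833
M(set-size 5) = 4721/7 = 674.429
Difference = 674.429 − 583.833 = 90.595 ms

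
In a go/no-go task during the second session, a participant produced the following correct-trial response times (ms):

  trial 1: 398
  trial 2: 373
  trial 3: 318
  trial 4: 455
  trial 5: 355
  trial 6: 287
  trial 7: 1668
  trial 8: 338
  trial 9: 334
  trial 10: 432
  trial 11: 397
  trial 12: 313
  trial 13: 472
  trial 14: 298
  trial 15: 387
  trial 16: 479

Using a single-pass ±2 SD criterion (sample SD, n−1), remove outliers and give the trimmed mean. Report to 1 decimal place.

375.7 ms

n = 16, ΣRT = 7304, M = 456.500
Σ(x−M)² = 1620824.00; s = √(1620824.00/15) = 328.717
Cutoffs: 456.500 ± 2·328.717 → [-200.9, 1113.9]
Outside: 1668 → excluded.
Retained (n=15): Σ = 5636, mean = 5636/15 = 375.733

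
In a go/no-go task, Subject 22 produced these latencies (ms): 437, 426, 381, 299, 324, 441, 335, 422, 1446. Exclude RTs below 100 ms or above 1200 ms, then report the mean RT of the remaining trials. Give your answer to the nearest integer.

383 ms

Excluded: 1446
Retained (n=8): Σ = 3065
Mean = 3065/8 = 383.1250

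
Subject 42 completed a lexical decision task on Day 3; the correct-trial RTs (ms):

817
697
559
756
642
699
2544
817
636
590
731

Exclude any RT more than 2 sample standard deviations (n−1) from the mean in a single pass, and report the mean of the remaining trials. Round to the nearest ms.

694 ms

n = 11, ΣRT = 9488, M = 862.545
Σ(x−M)² = 3180630.73; s = √(3180630.73/10) = 563.971
Cutoffs: 862.545 ± 2·563.971 → [-265.4, 1990.5]
Outside: 2544 → excluded.
Retained (n=10): Σ = 6944, mean = 6944/10 = 694.400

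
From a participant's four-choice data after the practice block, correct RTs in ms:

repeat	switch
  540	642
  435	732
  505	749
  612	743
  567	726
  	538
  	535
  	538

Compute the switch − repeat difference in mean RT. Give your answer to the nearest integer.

M(repeat) = 2659/5 = 531.800
M(switch) = 5203/8 = 650.375
Difference = 650.375 − 531.800 = 118.575 ms

119 ms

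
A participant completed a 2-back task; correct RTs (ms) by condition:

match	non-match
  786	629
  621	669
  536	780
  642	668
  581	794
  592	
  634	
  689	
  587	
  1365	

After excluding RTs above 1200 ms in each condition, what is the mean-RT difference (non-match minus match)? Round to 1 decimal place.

match: exclude 1365
M(match) = 5668/9 = 629.778
M(non-match) = 3540/5 = 708.000
Difference = 708.000 − 629.778 = 78.222 ms

78.2 ms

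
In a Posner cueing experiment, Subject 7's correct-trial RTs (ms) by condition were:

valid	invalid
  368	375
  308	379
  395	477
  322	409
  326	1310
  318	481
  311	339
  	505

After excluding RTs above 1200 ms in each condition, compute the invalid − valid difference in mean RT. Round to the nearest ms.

88 ms

invalid: exclude 1310
M(valid) = 2348/7 = 335.429
M(invalid) = 2965/7 = 423.571
Difference = 423.571 − 335.429 = 88.143 ms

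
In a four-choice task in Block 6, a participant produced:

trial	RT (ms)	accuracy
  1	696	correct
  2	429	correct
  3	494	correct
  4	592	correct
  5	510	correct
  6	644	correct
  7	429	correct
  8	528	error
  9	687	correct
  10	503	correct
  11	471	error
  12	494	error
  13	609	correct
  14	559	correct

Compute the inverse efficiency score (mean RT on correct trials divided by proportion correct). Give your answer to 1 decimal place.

711.8 ms

Correct trials (n=11): 696, 429, 494, 592, 510, 644, 429, 687, 503, 609, 559
Mean correct RT = 6152/11 = 559.2727 ms
Proportion correct = 11/14
IES = 559.2727 / (11/14) = 711.802 ms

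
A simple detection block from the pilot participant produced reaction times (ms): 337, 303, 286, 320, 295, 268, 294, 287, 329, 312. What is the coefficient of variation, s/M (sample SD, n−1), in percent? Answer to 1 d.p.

n = 10, Σ = 3031, M = 303.1000
Σ(x−M)² = 4116.900; s = √(4116.900/9) = 21.3877
CV = 21.3877 / 303.1000 = 0.07056 = 7.056%

7.1%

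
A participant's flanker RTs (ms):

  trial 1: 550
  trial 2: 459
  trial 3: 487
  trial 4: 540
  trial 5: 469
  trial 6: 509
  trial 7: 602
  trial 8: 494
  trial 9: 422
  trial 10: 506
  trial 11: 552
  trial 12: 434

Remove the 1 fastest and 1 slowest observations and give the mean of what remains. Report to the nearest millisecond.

Sorted: 422, 434, 459, 469, 487, 494, 506, 509, 540, 550, 552, 602
Drop lowest 1 (422) and highest 1 (602)
Remaining (n=10): Σ = 5000, mean = 5000/10 = 500.000

500 ms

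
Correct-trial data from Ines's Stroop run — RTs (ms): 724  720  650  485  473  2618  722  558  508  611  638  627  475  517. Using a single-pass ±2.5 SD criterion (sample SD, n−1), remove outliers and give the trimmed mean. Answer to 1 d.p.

592.9 ms

n = 14, ΣRT = 10326, M = 737.571
Σ(x−M)² = 3918911.43; s = √(3918911.43/13) = 549.049
Cutoffs: 737.571 ± 2.5·549.049 → [-635.1, 2110.2]
Outside: 2618 → excluded.
Retained (n=13): Σ = 7708, mean = 7708/13 = 592.923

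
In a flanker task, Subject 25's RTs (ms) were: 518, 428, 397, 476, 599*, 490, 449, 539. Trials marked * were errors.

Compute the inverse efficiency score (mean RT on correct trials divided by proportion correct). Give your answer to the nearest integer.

Correct trials (n=7): 518, 428, 397, 476, 490, 449, 539
Mean correct RT = 3297/7 = 471.0000 ms
Proportion correct = 7/8
IES = 471.0000 / (7/8) = 538.286 ms

538 ms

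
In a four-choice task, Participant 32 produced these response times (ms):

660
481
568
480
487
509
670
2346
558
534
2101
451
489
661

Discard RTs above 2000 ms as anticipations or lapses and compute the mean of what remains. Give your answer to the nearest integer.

Excluded: 2101, 2346
Retained (n=12): Σ = 6548
Mean = 6548/12 = 545.6667

546 ms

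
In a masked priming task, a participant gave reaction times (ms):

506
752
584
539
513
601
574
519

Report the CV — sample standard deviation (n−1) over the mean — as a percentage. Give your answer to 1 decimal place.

n = 8, Σ = 4588, M = 573.5000
Σ(x−M)² = 45106.000; s = √(45106.000/7) = 80.2727
CV = 80.2727 / 573.5000 = 0.13997 = 13.997%

14.0%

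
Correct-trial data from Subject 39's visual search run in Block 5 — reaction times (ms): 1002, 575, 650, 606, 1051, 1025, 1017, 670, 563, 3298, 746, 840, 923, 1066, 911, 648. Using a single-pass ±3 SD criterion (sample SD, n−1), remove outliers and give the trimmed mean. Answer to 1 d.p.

819.5 ms

n = 16, ΣRT = 15591, M = 974.438
Σ(x−M)² = 6264323.94; s = √(6264323.94/15) = 646.236
Cutoffs: 974.438 ± 3·646.236 → [-964.3, 2913.1]
Outside: 3298 → excluded.
Retained (n=15): Σ = 12293, mean = 12293/15 = 819.533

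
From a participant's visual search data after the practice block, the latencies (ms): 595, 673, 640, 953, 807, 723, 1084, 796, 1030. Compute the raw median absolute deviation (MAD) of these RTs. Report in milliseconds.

156 ms

Sorted: 595, 640, 673, 723, 796, 807, 953, 1030, 1084 → median = 796
|x − 796|: 201, 123, 156, 157, 11, 73, 288, 0, 234
Sorted deviations: 0, 11, 73, 123, 156, 157, 201, 234, 288 → MAD = 156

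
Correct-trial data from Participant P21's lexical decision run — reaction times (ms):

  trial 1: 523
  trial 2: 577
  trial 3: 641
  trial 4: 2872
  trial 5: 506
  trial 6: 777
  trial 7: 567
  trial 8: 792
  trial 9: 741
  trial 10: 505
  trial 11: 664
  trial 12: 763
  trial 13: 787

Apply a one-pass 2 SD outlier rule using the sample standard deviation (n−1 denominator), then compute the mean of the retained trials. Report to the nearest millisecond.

n = 13, ΣRT = 10715, M = 824.231
Σ(x−M)² = 4689148.31; s = √(4689148.31/12) = 625.110
Cutoffs: 824.231 ± 2·625.110 → [-426.0, 2074.5]
Outside: 2872 → excluded.
Retained (n=12): Σ = 7843, mean = 7843/12 = 653.583

654 ms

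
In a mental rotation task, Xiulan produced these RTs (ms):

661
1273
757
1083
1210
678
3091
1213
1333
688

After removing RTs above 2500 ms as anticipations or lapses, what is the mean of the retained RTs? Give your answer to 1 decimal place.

988.4 ms

Excluded: 3091
Retained (n=9): Σ = 8896
Mean = 8896/9 = 988.4444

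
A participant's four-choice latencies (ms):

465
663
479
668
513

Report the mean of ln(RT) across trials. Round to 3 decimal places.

ln(RT): 6.1420, 6.4968, 6.1717, 6.5043, 6.2403
Σ ln(RT) = 31.5551
Mean = 31.5551/5 = 6.31102

6.311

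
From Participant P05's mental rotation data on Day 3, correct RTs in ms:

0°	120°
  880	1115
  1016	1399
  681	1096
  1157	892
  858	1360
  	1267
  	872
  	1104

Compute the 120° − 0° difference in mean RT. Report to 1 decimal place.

M(0°) = 4592/5 = 918.400
M(120°) = 9105/8 = 1138.125
Difference = 1138.125 − 918.400 = 219.725 ms

219.7 ms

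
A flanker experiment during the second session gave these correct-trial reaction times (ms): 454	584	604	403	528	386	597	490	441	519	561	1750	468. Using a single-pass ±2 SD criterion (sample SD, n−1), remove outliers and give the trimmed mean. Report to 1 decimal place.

n = 13, ΣRT = 7785, M = 598.846
Σ(x−M)² = 1496755.69; s = √(1496755.69/12) = 353.171
Cutoffs: 598.846 ± 2·353.171 → [-107.5, 1305.2]
Outside: 1750 → excluded.
Retained (n=12): Σ = 6035, mean = 6035/12 = 502.917

502.9 ms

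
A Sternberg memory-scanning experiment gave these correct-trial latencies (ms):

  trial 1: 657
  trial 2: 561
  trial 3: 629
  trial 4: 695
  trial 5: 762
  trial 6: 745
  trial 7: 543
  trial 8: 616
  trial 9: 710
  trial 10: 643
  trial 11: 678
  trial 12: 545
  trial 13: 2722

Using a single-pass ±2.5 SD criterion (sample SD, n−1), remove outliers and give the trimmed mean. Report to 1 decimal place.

n = 13, ΣRT = 10506, M = 808.154
Σ(x−M)² = 4028087.69; s = √(4028087.69/12) = 579.374
Cutoffs: 808.154 ± 2.5·579.374 → [-640.3, 2256.6]
Outside: 2722 → excluded.
Retained (n=12): Σ = 7784, mean = 7784/12 = 648.667

648.7 ms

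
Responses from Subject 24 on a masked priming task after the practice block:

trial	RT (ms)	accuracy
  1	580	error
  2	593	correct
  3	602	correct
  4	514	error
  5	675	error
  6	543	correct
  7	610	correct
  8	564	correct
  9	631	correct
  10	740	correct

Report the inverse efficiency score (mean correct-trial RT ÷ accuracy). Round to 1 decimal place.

874.1 ms

Correct trials (n=7): 593, 602, 543, 610, 564, 631, 740
Mean correct RT = 4283/7 = 611.8571 ms
Proportion correct = 7/10
IES = 611.8571 / (7/10) = 874.082 ms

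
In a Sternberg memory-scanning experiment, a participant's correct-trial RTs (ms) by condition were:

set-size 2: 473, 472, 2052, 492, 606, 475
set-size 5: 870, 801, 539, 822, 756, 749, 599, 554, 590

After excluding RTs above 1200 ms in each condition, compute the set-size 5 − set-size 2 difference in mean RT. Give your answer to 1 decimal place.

set-size 2: exclude 2052
M(set-size 2) = 2518/5 = 503.600
M(set-size 5) = 6280/9 = 697.778
Difference = 697.778 − 503.600 = 194.178 ms

194.2 ms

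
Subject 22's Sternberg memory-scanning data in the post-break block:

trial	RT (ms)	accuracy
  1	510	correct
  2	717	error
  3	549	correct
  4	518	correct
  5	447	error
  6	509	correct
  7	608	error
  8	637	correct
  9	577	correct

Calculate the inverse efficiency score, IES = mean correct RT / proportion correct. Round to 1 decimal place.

Correct trials (n=6): 510, 549, 518, 509, 637, 577
Mean correct RT = 3300/6 = 550.0000 ms
Proportion correct = 6/9
IES = 550.0000 / (6/9) = 825.000 ms

825.0 ms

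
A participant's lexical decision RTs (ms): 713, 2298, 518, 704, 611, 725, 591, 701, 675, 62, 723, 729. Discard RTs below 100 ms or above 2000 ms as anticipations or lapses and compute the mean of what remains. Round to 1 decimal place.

Excluded: 62, 2298
Retained (n=10): Σ = 6690
Mean = 6690/10 = 669.0000

669.0 ms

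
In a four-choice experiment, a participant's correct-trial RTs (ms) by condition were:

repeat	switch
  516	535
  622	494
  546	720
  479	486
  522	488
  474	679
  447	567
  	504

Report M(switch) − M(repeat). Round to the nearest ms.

44 ms

M(repeat) = 3606/7 = 515.143
M(switch) = 4473/8 = 559.125
Difference = 559.125 − 515.143 = 43.982 ms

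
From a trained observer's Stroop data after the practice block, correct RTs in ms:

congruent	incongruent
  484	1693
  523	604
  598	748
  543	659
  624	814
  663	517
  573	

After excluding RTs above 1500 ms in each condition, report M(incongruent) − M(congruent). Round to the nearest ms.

96 ms

incongruent: exclude 1693
M(congruent) = 4008/7 = 572.571
M(incongruent) = 3342/5 = 668.400
Difference = 668.400 − 572.571 = 95.829 ms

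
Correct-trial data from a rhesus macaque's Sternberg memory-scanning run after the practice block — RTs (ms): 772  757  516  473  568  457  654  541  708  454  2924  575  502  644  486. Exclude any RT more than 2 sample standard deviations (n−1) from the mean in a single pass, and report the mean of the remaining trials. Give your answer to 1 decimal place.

579.1 ms

n = 15, ΣRT = 11031, M = 735.400
Σ(x−M)² = 5289407.60; s = √(5289407.60/14) = 614.666
Cutoffs: 735.400 ± 2·614.666 → [-493.9, 1964.7]
Outside: 2924 → excluded.
Retained (n=14): Σ = 8107, mean = 8107/14 = 579.071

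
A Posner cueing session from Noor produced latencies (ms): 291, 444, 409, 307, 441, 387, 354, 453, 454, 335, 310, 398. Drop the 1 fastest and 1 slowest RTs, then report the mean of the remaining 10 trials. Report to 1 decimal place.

383.8 ms

Sorted: 291, 307, 310, 335, 354, 387, 398, 409, 441, 444, 453, 454
Drop lowest 1 (291) and highest 1 (454)
Remaining (n=10): Σ = 3838, mean = 3838/10 = 383.800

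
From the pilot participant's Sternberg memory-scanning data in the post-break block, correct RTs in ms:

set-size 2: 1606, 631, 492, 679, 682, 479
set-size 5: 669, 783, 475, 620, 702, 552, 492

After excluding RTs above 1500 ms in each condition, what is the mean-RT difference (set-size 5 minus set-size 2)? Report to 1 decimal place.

set-size 2: exclude 1606
M(set-size 2) = 2963/5 = 592.600
M(set-size 5) = 4293/7 = 613.286
Difference = 613.286 − 592.600 = 20.686 ms

20.7 ms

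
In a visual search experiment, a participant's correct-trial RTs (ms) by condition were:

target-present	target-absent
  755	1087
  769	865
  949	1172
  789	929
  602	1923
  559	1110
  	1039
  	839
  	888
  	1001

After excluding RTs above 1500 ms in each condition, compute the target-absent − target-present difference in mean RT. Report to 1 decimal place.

255.1 ms

target-absent: exclude 1923
M(target-present) = 4423/6 = 737.167
M(target-absent) = 8930/9 = 992.222
Difference = 992.222 − 737.167 = 255.056 ms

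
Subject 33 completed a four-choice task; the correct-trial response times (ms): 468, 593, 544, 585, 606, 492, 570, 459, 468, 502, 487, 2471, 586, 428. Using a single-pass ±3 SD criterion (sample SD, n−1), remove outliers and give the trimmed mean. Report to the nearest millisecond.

522 ms

n = 14, ΣRT = 9259, M = 661.357
Σ(x−M)² = 3570827.21; s = √(3570827.21/13) = 524.098
Cutoffs: 661.357 ± 3·524.098 → [-910.9, 2233.7]
Outside: 2471 → excluded.
Retained (n=13): Σ = 6788, mean = 6788/13 = 522.154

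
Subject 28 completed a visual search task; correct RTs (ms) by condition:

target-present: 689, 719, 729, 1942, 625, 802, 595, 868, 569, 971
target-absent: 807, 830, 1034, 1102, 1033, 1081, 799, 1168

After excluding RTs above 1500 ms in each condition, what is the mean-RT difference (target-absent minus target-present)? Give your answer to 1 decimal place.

target-present: exclude 1942
M(target-present) = 6567/9 = 729.667
M(target-absent) = 7854/8 = 981.750
Difference = 981.750 − 729.667 = 252.083 ms

252.1 ms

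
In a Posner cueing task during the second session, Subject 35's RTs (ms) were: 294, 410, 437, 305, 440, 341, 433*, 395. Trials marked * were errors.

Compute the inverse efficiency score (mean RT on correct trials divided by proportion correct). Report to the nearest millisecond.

Correct trials (n=7): 294, 410, 437, 305, 440, 341, 395
Mean correct RT = 2622/7 = 374.5714 ms
Proportion correct = 7/8
IES = 374.5714 / (7/8) = 428.082 ms

428 ms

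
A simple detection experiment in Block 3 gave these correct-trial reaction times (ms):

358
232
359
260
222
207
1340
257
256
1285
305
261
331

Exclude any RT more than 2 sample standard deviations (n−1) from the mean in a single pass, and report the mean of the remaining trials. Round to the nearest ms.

277 ms

n = 13, ΣRT = 5673, M = 436.385
Σ(x−M)² = 1844109.08; s = √(1844109.08/12) = 392.015
Cutoffs: 436.385 ± 2·392.015 → [-347.6, 1220.4]
Outside: 1285, 1340 → excluded.
Retained (n=11): Σ = 3048, mean = 3048/11 = 277.091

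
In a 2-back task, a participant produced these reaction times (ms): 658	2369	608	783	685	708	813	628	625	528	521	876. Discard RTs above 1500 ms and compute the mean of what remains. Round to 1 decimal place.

675.7 ms

Excluded: 2369
Retained (n=11): Σ = 7433
Mean = 7433/11 = 675.7273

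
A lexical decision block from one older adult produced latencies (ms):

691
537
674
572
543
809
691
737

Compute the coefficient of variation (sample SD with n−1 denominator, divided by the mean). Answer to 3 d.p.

n = 8, Σ = 5254, M = 656.7500
Σ(x−M)² = 66725.500; s = √(66725.500/7) = 97.6331
CV = 97.6331 / 656.7500 = 0.14866

0.149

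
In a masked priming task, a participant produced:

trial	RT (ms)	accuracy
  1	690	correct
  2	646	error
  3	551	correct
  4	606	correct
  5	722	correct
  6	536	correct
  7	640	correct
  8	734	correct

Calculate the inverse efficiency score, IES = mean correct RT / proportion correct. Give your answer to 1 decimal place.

Correct trials (n=7): 690, 551, 606, 722, 536, 640, 734
Mean correct RT = 4479/7 = 639.8571 ms
Proportion correct = 7/8
IES = 639.8571 / (7/8) = 731.265 ms

731.3 ms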